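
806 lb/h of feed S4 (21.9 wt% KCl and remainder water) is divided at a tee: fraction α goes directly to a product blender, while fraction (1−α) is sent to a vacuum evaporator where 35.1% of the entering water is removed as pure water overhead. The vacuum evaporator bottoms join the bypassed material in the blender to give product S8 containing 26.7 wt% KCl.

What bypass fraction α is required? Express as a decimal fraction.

0.344

All 806×0.219 = 176.51 lb/h of KCl reaches S8, so S8 = 176.51/0.267 = 661.1 lb/h and vapour = 144.9 lb/h.
The evaporator receives (1−α)·806 of feed at 0.781 water and removes 0.351 of that water:
0.351×0.781×(1−α)×806 = 144.9
(1−α) = 144.9/220.95 = 0.6558;  α = 0.3442.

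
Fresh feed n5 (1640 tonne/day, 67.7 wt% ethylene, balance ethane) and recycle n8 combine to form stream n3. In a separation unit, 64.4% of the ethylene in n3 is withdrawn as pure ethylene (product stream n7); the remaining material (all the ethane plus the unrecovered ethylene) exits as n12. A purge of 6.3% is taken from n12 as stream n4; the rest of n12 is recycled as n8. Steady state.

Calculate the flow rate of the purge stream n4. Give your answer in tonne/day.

ethane enters only via n5 and leaves only via the purge: 1640×0.323 = 0.063×(ethane in n12), and the separation unit passes all ethane, so ethane in n3 = ethane in n12 = 8408.3 tonne/day.
ethylene in n3: m_A = 1640×0.677 + (1−0.063)·(1−0.644)·m_A, so m_A = 1110.3/0.6664 = 1666 tonne/day.
n12 = (1−0.644)×1666 + 8408.3 = 9001.4 tonne/day.
Purge n4 = 0.063×9001.4 = 567.09 tonne/day.

567.1 tonne/day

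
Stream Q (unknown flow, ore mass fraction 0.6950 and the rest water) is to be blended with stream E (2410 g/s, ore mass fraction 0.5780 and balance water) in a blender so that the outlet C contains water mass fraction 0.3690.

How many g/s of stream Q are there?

1996 g/s

Let Q be the unknown flow. Total out = 2410 + Q.
water balance: 1017 + 0.305·Q = 0.369·(2410 + Q)
(0.305 − 0.369)·Q = 0.369×2410 − 1017 = -127.73
Q = -127.73 / -0.064 = 1995.8 g/s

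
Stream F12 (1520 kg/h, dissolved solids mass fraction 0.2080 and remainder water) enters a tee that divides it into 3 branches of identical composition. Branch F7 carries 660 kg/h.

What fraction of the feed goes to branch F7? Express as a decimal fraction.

Fraction to F7 = 660/1520 = 0.4342.

0.434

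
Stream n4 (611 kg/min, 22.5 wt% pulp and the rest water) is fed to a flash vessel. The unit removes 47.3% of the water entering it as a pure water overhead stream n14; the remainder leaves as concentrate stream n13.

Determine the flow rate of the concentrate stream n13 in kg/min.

water entering = 611×0.775 = 473.53 kg/min; overhead removed = 0.473×473.53 = 223.98 kg/min.
Concentrate = 611 − 223.98 = 387.02 kg/min.

387 kg/min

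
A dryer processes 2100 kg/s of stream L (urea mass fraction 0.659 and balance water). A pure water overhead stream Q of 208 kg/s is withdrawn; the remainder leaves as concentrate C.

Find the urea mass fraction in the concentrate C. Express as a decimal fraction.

0.731

urea is not removed: 2100×0.659 = 1383.9 kg/s of urea enters C.
Concentrate = 2100 − 208 = 1892 kg/s.
Mass fraction = 1383.9/1892 = 0.731.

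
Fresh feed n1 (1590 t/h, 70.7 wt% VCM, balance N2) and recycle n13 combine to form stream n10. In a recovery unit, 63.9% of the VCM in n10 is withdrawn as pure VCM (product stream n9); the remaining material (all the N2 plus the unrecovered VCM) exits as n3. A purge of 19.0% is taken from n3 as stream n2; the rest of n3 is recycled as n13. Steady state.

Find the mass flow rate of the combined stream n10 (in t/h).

N2 enters only via n1 and leaves only via the purge: 1590×0.293 = 0.190×(N2 in n3), and the recovery unit passes all N2, so N2 in n10 = N2 in n3 = 2451.9 t/h.
VCM in n10: m_A = 1590×0.707 + (1−0.190)·(1−0.639)·m_A, so m_A = 1124.1/0.7076 = 1588.7 t/h.
n10 = 1588.7 + 2451.9 = 4040.6 t/h.

4041 t/h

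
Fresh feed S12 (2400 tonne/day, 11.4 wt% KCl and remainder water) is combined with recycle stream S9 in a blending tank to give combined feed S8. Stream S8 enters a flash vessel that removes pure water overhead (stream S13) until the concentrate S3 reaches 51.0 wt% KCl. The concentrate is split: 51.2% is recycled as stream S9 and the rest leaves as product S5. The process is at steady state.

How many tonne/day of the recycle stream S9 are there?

Overall KCl balance (none leaves overhead): KCl in fresh feed = KCl in product, i.e. 2400×0.114 = (1−0.512)·S3·0.510.
S3 = 273.6/(0.510×0.488) = 1099.3 tonne/day.
Recycle S9 = 0.512×1099.3 = 562.85 tonne/day.

562.9 tonne/day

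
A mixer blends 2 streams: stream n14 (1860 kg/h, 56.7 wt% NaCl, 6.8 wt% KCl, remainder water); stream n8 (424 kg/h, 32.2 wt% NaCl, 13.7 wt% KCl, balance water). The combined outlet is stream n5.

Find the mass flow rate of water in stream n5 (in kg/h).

908.3 kg/h

water out = water in = 1860×0.365 + 424×0.541 = 908.28 kg/h.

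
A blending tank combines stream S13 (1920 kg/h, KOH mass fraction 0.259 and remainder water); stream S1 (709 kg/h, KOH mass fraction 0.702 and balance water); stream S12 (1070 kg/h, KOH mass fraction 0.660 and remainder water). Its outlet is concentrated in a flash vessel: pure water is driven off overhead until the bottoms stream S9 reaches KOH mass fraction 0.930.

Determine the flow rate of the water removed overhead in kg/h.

KOH entering = 1920×0.259 + 709×0.702 + 1070×0.660 = 1701.2 kg/h.
All KOH reports to S9, so S9 = 1701.2/0.930 = 1829.2 kg/h.
Total feed = 3699 kg/h; overhead = 3699 − 1829.2 = 1869.8 kg/h.

1870 kg/h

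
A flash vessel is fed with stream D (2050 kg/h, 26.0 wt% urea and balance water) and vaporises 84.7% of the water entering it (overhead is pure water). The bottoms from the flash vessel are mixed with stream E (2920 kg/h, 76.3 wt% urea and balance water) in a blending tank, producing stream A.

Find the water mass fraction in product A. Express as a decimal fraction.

0.251

Vapour removed = 0.847×0.740×2050 = 1284.9 kg/h; concentrate = 765.1 kg/h.
water reaching the mixer = 232.1 (from concentrate) + 2920×0.237 = 924.14 kg/h.
Product flow = 765.1 + 2920 = 3685.1 kg/h; water fraction = 0.251.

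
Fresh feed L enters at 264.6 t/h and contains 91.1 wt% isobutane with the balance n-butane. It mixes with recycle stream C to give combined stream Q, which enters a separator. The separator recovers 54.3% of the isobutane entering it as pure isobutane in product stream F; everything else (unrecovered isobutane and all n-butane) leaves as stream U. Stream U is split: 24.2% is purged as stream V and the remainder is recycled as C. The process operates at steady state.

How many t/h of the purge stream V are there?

64.34 t/h

n-butane enters only via L and leaves only via the purge: 264.6×0.089 = 0.242×(n-butane in U), and the separator passes all n-butane, so n-butane in Q = n-butane in U = 97.312 t/h.
isobutane in Q: m_A = 264.6×0.911 + (1−0.242)·(1−0.543)·m_A, so m_A = 241.05/0.6536 = 368.81 t/h.
U = (1−0.543)×368.81 + 97.312 = 265.86 t/h.
Purge V = 0.242×265.86 = 64.337 t/h.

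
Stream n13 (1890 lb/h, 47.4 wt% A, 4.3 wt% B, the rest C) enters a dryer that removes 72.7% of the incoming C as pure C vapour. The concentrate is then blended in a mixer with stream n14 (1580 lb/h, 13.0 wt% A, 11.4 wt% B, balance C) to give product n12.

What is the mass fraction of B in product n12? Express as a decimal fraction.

0.093

Vapour removed = 0.727×0.483×1890 = 663.66 lb/h; concentrate = 1226.3 lb/h.
B reaching the mixer = 81.27 (from concentrate) + 1580×0.114 = 261.39 lb/h.
Product flow = 1226.3 + 1580 = 2806.3 lb/h; B fraction = 0.093.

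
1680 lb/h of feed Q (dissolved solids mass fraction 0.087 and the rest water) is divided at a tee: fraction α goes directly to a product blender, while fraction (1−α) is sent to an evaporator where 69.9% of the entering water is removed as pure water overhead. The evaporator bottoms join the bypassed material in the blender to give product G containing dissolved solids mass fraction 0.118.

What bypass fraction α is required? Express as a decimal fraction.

0.588

All 1680×0.087 = 146.16 lb/h of dissolved solids reaches G, so G = 146.16/0.118 = 1238.6 lb/h and vapour = 441.36 lb/h.
The evaporator receives (1−α)·1680 of feed at 0.913 water and removes 0.699 of that water:
0.699×0.913×(1−α)×1680 = 441.36
(1−α) = 441.36/1072.2 = 0.4117;  α = 0.5883.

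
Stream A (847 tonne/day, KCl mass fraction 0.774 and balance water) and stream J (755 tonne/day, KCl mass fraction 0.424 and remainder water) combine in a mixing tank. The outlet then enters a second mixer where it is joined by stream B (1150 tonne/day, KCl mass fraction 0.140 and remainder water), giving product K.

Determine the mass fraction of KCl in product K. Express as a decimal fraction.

Overall, product flow = 2752 tonne/day.
KCl in = 847×0.774 + 755×0.424 + 1150×0.140 = 1136.7 tonne/day.
KCl fraction in K = 0.413.

0.413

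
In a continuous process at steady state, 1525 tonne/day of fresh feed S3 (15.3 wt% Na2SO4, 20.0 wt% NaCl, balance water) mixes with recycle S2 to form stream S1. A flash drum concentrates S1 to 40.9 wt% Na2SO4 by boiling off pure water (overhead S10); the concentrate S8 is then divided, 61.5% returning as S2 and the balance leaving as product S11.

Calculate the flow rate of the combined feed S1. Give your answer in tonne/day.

Overall Na2SO4 balance (none leaves overhead): Na2SO4 in fresh feed = Na2SO4 in product, i.e. 1525×0.153 = (1−0.615)·S8·0.409.
S8 = 233.32/(0.409×0.385) = 1481.8 tonne/day.
Recycle S2 = 0.615×1481.8 = 911.28 tonne/day.
Combined feed S1 = 1525 + 911.28 = 2436.3 tonne/day.

2436 tonne/day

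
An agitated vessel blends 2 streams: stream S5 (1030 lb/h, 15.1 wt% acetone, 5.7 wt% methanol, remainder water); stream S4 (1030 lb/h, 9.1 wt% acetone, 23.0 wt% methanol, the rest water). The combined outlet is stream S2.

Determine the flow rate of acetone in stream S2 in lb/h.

249.3 lb/h

acetone out = acetone in = 1030×0.151 + 1030×0.091 = 249.26 lb/h.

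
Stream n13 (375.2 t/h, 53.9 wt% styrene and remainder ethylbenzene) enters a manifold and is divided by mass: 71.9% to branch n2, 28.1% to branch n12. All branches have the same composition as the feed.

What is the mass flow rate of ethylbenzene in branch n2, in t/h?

Branch n2 total = 0.719×375.2 = 269.77 t/h.
ethylbenzene in n2 = 0.461×269.77 = 124.36 t/h.

124.4 t/h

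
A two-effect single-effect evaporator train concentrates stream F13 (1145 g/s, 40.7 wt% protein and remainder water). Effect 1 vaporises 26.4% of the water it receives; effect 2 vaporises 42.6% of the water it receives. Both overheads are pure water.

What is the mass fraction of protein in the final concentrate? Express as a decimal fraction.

water in feed = 1145×0.593 = 678.99 g/s.
After stage 1: water left = (1−0.264)×678.99 = 499.73; stream total = 965.75 g/s.
After stage 2: water left = (1−0.426)×499.73 = 286.85; final concentrate = 752.86 g/s.
protein fraction = 466.01/752.86 = 0.619.

0.619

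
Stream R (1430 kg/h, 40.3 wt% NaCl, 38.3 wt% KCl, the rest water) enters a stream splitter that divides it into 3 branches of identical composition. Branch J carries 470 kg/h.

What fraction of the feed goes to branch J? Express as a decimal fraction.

0.329

Fraction to J = 470/1430 = 0.3287.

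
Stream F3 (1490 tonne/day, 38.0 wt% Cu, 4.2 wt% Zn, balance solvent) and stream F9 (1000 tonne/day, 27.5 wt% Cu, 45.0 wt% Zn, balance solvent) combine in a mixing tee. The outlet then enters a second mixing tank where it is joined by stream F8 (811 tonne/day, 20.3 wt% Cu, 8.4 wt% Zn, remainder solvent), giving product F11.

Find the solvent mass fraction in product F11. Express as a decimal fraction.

0.5194

Overall, product flow = 3301 tonne/day.
solvent in = 1490×0.578 + 1000×0.275 + 811×0.713 = 1714.5 tonne/day.
solvent fraction in F11 = 0.5194.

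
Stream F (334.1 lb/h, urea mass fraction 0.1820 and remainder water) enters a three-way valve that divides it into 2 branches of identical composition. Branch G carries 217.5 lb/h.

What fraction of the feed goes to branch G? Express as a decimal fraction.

0.651

Fraction to G = 217.5/334.1 = 0.6510.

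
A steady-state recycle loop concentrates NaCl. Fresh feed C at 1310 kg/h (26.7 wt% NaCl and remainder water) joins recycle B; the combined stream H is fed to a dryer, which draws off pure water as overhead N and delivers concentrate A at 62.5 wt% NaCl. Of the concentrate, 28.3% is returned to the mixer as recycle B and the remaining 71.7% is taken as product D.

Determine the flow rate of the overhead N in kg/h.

750.4 kg/h

Overall NaCl balance (none leaves overhead): NaCl in fresh feed = NaCl in product, i.e. 1310×0.267 = (1−0.283)·A·0.625.
A = 349.77/(0.625×0.717) = 780.52 kg/h.
Recycle B = 0.283×780.52 = 220.89 kg/h.
Combined feed H = 1310 + 220.89 = 1530.9 kg/h.
Overhead N = H − A = 1530.9 − 780.52 = 750.37 kg/h.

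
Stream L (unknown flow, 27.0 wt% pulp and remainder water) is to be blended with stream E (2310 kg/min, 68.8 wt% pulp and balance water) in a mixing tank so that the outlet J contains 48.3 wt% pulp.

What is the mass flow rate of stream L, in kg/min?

Let L be the unknown flow. Total out = 2310 + L.
pulp balance: 1589.3 + 0.270·L = 0.483·(2310 + L)
(0.270 − 0.483)·L = 0.483×2310 − 1589.3 = -473.55
L = -473.55 / -0.213 = 2223.2 kg/min

2223 kg/min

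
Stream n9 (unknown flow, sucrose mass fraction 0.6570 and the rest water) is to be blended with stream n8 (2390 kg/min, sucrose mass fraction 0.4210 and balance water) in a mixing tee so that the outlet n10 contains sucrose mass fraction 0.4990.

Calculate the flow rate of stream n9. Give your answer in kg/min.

Let n9 be the unknown flow. Total out = 2390 + n9.
sucrose balance: 1006.2 + 0.657·n9 = 0.499·(2390 + n9)
(0.657 − 0.499)·n9 = 0.499×2390 − 1006.2 = 186.42
n9 = 186.42 / 0.158 = 1179.9 kg/min

1180 kg/min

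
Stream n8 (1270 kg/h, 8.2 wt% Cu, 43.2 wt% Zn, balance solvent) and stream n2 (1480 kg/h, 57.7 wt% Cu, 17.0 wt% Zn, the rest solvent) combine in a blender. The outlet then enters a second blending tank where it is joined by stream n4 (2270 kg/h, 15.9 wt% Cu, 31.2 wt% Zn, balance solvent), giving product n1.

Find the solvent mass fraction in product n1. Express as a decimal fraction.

0.437

Overall, product flow = 5020 kg/h.
solvent in = 1270×0.486 + 1480×0.253 + 2270×0.529 = 2192.5 kg/h.
solvent fraction in n1 = 0.437.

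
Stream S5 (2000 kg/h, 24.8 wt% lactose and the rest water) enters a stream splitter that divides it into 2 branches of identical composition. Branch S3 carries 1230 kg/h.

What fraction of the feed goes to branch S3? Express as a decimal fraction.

Fraction to S3 = 1230/2000 = 0.6150.

0.615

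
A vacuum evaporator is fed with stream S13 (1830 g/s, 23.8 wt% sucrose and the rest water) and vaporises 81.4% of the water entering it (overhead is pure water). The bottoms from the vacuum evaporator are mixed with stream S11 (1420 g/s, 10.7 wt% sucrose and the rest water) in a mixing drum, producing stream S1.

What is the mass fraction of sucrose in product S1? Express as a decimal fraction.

Vapour removed = 0.814×0.762×1830 = 1135.1 g/s; concentrate = 694.91 g/s.
sucrose reaching the mixer = 435.54 (from concentrate) + 1420×0.107 = 587.48 g/s.
Product flow = 694.91 + 1420 = 2114.9 g/s; sucrose fraction = 0.278.

0.278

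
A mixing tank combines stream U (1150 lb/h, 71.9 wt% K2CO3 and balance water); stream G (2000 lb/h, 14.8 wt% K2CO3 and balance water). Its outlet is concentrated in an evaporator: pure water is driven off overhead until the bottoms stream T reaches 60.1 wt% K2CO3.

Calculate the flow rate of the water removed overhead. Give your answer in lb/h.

K2CO3 entering = 1150×0.719 + 2000×0.148 = 1122.8 lb/h.
All K2CO3 reports to T, so T = 1122.8/0.601 = 1868.3 lb/h.
Total feed = 3150 lb/h; overhead = 3150 − 1868.3 = 1281.7 lb/h.

1282 lb/h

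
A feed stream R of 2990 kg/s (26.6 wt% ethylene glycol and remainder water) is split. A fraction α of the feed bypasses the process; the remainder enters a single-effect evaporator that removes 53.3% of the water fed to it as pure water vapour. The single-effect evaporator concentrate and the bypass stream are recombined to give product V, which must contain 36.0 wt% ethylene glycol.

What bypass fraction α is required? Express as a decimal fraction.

All 2990×0.266 = 795.34 kg/s of ethylene glycol reaches V, so V = 795.34/0.360 = 2209.3 kg/s and vapour = 780.72 kg/s.
The evaporator receives (1−α)·2990 of feed at 0.734 water and removes 0.533 of that water:
0.533×0.734×(1−α)×2990 = 780.72
(1−α) = 780.72/1169.8 = 0.6674;  α = 0.3326.

0.333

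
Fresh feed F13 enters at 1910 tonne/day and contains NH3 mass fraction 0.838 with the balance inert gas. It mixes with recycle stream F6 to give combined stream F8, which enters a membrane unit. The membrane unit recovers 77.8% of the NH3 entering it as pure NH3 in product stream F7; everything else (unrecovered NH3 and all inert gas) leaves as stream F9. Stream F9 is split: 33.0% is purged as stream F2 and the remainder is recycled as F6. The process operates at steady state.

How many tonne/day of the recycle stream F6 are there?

907.9 tonne/day

inert gas enters only via F13 and leaves only via the purge: 1910×0.162 = 0.330×(inert gas in F9), and the membrane unit passes all inert gas, so inert gas in F8 = inert gas in F9 = 937.64 tonne/day.
NH3 in F8: m_A = 1910×0.838 + (1−0.330)·(1−0.778)·m_A, so m_A = 1600.6/0.8513 = 1880.2 tonne/day.
F9 = (1−0.778)×1880.2 + 937.64 = 1355.1 tonne/day.
Recycle F6 = (1−0.330)×1355.1 = 907.88 tonne/day.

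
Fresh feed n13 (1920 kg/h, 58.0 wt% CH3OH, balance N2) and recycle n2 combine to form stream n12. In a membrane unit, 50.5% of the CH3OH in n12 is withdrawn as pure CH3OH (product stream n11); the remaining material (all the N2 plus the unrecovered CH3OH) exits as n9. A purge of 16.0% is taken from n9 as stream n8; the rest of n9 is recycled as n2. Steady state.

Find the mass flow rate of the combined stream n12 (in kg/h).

6946 kg/h

N2 enters only via n13 and leaves only via the purge: 1920×0.420 = 0.160×(N2 in n9), and the membrane unit passes all N2, so N2 in n12 = N2 in n9 = 5040 kg/h.
CH3OH in n12: m_A = 1920×0.580 + (1−0.160)·(1−0.505)·m_A, so m_A = 1113.6/0.5842 = 1906.2 kg/h.
n12 = 1906.2 + 5040 = 6946.2 kg/h.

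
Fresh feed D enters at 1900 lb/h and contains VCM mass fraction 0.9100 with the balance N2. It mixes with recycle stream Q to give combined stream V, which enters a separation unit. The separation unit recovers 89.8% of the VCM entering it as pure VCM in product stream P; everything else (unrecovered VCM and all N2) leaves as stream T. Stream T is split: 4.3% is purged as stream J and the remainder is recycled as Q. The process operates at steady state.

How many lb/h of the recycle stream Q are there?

N2 enters only via D and leaves only via the purge: 1900×0.090 = 0.043×(N2 in T), and the separation unit passes all N2, so N2 in V = N2 in T = 3976.7 lb/h.
VCM in V: m_A = 1900×0.910 + (1−0.043)·(1−0.898)·m_A, so m_A = 1729/0.9024 = 1916 lb/h.
T = (1−0.898)×1916 + 3976.7 = 4172.2 lb/h.
Recycle Q = (1−0.043)×4172.2 = 3992.8 lb/h.

3993 lb/h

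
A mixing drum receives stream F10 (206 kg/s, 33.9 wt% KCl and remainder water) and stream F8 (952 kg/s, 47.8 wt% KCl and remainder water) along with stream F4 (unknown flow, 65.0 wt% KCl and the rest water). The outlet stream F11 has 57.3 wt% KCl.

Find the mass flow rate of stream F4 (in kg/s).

Let F4 be the unknown flow. Total out = 1158 + F4.
KCl balance: 524.89 + 0.650·F4 = 0.573·(1158 + F4)
(0.650 − 0.573)·F4 = 0.573×1158 − 524.89 = 138.64
F4 = 138.64 / 0.077 = 1800.6 kg/s

1801 kg/s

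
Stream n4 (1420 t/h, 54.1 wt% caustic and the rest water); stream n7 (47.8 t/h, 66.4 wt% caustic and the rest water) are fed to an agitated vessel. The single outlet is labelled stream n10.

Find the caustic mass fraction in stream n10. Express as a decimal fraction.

0.545

Total flow out = 1420 + 47.8 = 1467.8 t/h.
caustic in = 1420×0.541 + 47.8×0.664 = 799.96 t/h.
caustic mass fraction in n10 = 799.96/1467.8 = 0.545.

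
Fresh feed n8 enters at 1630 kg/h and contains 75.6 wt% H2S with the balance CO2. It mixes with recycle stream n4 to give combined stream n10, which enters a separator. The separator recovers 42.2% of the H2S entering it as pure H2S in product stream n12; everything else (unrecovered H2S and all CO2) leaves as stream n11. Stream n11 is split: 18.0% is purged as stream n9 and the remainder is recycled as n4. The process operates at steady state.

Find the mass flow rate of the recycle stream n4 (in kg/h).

CO2 enters only via n8 and leaves only via the purge: 1630×0.244 = 0.180×(CO2 in n11), and the separator passes all CO2, so CO2 in n10 = CO2 in n11 = 2209.6 kg/h.
H2S in n10: m_A = 1630×0.756 + (1−0.180)·(1−0.422)·m_A, so m_A = 1232.3/0.5260 = 2342.6 kg/h.
n11 = (1−0.422)×2342.6 + 2209.6 = 3563.6 kg/h.
Recycle n4 = (1−0.180)×3563.6 = 2922.1 kg/h.

2922 kg/h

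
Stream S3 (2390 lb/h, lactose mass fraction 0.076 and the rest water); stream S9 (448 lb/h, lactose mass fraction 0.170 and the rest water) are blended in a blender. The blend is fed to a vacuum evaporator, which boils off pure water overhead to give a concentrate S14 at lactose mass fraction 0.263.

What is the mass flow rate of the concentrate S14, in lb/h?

980.2 lb/h

lactose entering = 2390×0.076 + 448×0.170 = 257.8 lb/h.
All lactose reports to S14, so S14 = 257.8/0.263 = 980.23 lb/h.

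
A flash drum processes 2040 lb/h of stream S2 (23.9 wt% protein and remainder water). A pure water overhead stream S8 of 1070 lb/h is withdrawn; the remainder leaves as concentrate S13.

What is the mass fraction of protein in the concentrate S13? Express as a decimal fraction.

0.5026

protein is not removed: 2040×0.239 = 487.56 lb/h of protein enters S13.
Concentrate = 2040 − 1070 = 970 lb/h.
Mass fraction = 487.56/970 = 0.5026.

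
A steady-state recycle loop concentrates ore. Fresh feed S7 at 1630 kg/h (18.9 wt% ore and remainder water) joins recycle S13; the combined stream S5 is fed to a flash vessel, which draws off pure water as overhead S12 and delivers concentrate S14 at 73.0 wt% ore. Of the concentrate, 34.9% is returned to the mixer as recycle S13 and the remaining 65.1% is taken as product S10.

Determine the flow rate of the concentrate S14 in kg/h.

Overall ore balance (none leaves overhead): ore in fresh feed = ore in product, i.e. 1630×0.189 = (1−0.349)·S14·0.730.
S14 = 308.07/(0.730×0.651) = 648.25 kg/h.

648.3 kg/h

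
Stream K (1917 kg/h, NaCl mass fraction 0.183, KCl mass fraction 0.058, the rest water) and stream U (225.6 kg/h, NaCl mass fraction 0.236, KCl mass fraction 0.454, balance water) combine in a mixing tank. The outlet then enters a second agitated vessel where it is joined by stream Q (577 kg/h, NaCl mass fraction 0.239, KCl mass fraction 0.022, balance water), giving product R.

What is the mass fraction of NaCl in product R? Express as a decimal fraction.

0.199

Overall, product flow = 2719.6 kg/h.
NaCl in = 1917×0.183 + 225.6×0.236 + 577×0.239 = 541.96 kg/h.
NaCl fraction in R = 0.199.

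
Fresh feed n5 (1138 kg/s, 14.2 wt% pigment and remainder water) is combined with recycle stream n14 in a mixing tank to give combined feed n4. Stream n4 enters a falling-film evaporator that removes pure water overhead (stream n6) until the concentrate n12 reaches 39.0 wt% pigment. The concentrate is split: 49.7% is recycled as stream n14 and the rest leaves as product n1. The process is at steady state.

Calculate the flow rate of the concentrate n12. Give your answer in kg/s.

823.8 kg/s

Overall pigment balance (none leaves overhead): pigment in fresh feed = pigment in product, i.e. 1138×0.142 = (1−0.497)·n12·0.390.
n12 = 161.6/(0.390×0.503) = 823.75 kg/s.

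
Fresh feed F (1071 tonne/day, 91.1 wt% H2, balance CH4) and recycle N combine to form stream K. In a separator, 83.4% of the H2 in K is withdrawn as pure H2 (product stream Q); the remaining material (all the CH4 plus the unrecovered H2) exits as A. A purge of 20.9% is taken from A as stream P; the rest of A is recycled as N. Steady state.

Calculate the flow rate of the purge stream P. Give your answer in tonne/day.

CH4 enters only via F and leaves only via the purge: 1071×0.089 = 0.209×(CH4 in A), and the separator passes all CH4, so CH4 in K = CH4 in A = 456.07 tonne/day.
H2 in K: m_A = 1071×0.911 + (1−0.209)·(1−0.834)·m_A, so m_A = 975.68/0.8687 = 1123.2 tonne/day.
A = (1−0.834)×1123.2 + 456.07 = 642.52 tonne/day.
Purge P = 0.209×642.52 = 134.29 tonne/day.

134.3 tonne/day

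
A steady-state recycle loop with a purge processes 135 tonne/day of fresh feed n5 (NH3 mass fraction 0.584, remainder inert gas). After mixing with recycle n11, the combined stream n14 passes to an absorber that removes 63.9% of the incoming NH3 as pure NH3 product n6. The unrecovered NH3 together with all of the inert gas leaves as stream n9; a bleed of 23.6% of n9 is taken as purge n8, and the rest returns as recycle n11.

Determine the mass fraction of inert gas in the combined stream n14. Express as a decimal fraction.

inert gas enters only via n5 and leaves only via the purge: 135×0.416 = 0.236×(inert gas in n9), and the absorber passes all inert gas, so inert gas in n14 = inert gas in n9 = 237.97 tonne/day.
NH3 in n14: m_A = 135×0.584 + (1−0.236)·(1−0.639)·m_A, so m_A = 78.84/0.7242 = 108.87 tonne/day.
n14 = 108.87 + 237.97 = 346.83 tonne/day.
inert gas fraction in n14 = 237.97/346.83 = 0.686.

0.686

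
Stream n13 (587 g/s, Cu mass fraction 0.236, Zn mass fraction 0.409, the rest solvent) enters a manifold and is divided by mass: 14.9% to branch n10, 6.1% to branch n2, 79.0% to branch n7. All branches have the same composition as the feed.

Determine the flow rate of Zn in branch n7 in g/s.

Branch n7 total = 0.790×587 = 463.73 g/s.
Zn in n7 = 0.409×463.73 = 189.67 g/s.

189.7 g/s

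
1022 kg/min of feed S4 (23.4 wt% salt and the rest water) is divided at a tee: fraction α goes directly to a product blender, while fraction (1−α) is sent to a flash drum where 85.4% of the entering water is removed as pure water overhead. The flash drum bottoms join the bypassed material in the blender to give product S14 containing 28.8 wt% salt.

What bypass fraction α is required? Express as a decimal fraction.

0.713

All 1022×0.234 = 239.15 kg/min of salt reaches S14, so S14 = 239.15/0.288 = 830.38 kg/min and vapour = 191.62 kg/min.
The evaporator receives (1−α)·1022 of feed at 0.766 water and removes 0.854 of that water:
0.854×0.766×(1−α)×1022 = 191.62
(1−α) = 191.62/668.56 = 0.2866;  α = 0.7134.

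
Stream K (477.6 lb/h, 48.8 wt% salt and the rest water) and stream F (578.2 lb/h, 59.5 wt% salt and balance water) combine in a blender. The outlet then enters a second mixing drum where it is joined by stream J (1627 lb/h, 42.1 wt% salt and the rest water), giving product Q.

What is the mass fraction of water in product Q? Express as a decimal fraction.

0.530

Overall, product flow = 2682.8 lb/h.
water in = 477.6×0.512 + 578.2×0.405 + 1627×0.579 = 1420.7 lb/h.
water fraction in Q = 0.530.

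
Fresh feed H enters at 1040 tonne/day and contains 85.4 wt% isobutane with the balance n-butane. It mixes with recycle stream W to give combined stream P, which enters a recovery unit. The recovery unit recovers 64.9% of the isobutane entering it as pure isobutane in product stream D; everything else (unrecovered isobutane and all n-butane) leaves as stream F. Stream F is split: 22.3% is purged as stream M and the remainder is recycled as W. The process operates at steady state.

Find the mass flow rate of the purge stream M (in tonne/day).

247.4 tonne/day

n-butane enters only via H and leaves only via the purge: 1040×0.146 = 0.223×(n-butane in F), and the recovery unit passes all n-butane, so n-butane in P = n-butane in F = 680.9 tonne/day.
isobutane in P: m_A = 1040×0.854 + (1−0.223)·(1−0.649)·m_A, so m_A = 888.16/0.7273 = 1221.2 tonne/day.
F = (1−0.649)×1221.2 + 680.9 = 1109.5 tonne/day.
Purge M = 0.223×1109.5 = 247.43 tonne/day.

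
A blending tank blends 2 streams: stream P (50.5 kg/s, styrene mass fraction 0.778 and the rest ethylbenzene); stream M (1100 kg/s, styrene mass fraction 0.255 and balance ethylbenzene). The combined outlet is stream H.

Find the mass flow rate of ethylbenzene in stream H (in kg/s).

ethylbenzene out = ethylbenzene in = 50.5×0.222 + 1100×0.745 = 830.71 kg/s.

830.7 kg/s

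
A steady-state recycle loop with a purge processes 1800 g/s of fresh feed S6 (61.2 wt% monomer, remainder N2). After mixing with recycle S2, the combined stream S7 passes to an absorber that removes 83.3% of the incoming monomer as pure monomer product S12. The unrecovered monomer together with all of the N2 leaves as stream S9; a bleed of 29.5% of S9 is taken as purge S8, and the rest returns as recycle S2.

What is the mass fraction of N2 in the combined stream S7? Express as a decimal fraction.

0.655

N2 enters only via S6 and leaves only via the purge: 1800×0.388 = 0.295×(N2 in S9), and the absorber passes all N2, so N2 in S7 = N2 in S9 = 2367.5 g/s.
monomer in S7: m_A = 1800×0.612 + (1−0.295)·(1−0.833)·m_A, so m_A = 1101.6/0.8823 = 1248.6 g/s.
S7 = 1248.6 + 2367.5 = 3616.1 g/s.
N2 fraction in S7 = 2367.5/3616.1 = 0.655.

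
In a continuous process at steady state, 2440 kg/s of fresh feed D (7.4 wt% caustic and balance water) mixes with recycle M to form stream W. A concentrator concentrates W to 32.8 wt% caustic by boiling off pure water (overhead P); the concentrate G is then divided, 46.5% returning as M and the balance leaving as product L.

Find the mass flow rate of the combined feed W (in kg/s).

Overall caustic balance (none leaves overhead): caustic in fresh feed = caustic in product, i.e. 2440×0.074 = (1−0.465)·G·0.328.
G = 180.56/(0.328×0.535) = 1028.9 kg/s.
Recycle M = 0.465×1028.9 = 478.46 kg/s.
Combined feed W = 2440 + 478.46 = 2918.5 kg/s.

2918 kg/s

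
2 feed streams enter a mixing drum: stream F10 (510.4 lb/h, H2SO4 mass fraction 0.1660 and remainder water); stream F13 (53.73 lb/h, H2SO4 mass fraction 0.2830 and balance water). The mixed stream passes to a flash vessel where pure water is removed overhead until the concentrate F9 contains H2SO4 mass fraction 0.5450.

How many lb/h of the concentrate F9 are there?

H2SO4 entering = 510.4×0.166 + 53.73×0.283 = 99.932 lb/h.
All H2SO4 reports to F9, so F9 = 99.932/0.545 = 183.36 lb/h.

183.4 lb/h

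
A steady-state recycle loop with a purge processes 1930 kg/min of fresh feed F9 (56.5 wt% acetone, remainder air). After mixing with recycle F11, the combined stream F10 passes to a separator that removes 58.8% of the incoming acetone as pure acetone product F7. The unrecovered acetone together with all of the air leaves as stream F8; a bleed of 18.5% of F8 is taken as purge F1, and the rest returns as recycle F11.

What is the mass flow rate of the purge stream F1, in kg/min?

air enters only via F9 and leaves only via the purge: 1930×0.435 = 0.185×(air in F8), and the separator passes all air, so air in F10 = air in F8 = 4538.1 kg/min.
acetone in F10: m_A = 1930×0.565 + (1−0.185)·(1−0.588)·m_A, so m_A = 1090.4/0.6642 = 1641.7 kg/min.
F8 = (1−0.588)×1641.7 + 4538.1 = 5214.5 kg/min.
Purge F1 = 0.185×5214.5 = 964.68 kg/min.

964.7 kg/min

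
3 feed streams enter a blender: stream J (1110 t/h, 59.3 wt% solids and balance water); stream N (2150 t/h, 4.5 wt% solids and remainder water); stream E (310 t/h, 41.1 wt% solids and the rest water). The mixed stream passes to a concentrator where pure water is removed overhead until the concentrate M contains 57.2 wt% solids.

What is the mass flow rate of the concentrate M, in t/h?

1543 t/h

solids entering = 1110×0.593 + 2150×0.045 + 310×0.411 = 882.39 t/h.
All solids reports to M, so M = 882.39/0.572 = 1542.6 t/h.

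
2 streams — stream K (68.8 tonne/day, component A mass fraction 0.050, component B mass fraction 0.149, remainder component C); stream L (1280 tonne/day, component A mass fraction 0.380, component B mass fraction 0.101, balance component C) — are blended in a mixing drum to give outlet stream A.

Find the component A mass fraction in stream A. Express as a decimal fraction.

0.363

Total flow out = 68.8 + 1280 = 1348.8 tonne/day.
component A in = 68.8×0.050 + 1280×0.380 = 489.84 tonne/day.
component A mass fraction in A = 489.84/1348.8 = 0.363.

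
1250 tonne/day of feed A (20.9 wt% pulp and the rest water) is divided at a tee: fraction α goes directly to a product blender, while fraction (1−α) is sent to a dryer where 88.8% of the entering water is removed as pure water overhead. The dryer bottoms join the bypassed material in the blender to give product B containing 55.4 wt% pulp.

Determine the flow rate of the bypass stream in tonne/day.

All 1250×0.209 = 261.25 tonne/day of pulp reaches B, so B = 261.25/0.554 = 471.57 tonne/day and vapour = 778.43 tonne/day.
The evaporator receives (1−α)·1250 of feed at 0.791 water and removes 0.888 of that water:
0.888×0.791×(1−α)×1250 = 778.43
(1−α) = 778.43/878.01 = 0.8866;  α = 0.1134.
Bypass flow = 0.1134×1250 = 141.77 tonne/day.

141.8 tonne/day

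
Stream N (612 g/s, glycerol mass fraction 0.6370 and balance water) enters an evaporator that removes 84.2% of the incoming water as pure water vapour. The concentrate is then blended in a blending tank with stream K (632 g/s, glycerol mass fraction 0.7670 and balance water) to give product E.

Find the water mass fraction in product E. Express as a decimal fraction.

0.1725

Vapour removed = 0.842×0.363×612 = 187.06 g/s; concentrate = 424.94 g/s.
water reaching the mixer = 35.101 (from concentrate) + 632×0.233 = 182.36 g/s.
Product flow = 424.94 + 632 = 1056.9 g/s; water fraction = 0.1725.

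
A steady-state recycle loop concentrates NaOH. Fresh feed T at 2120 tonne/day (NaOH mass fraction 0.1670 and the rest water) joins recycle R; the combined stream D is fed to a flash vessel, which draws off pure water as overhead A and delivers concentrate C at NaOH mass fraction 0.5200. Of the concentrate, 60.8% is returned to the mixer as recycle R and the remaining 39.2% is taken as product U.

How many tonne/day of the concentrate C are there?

1737 tonne/day

Overall NaOH balance (none leaves overhead): NaOH in fresh feed = NaOH in product, i.e. 2120×0.167 = (1−0.608)·C·0.520.
C = 354.04/(0.520×0.392) = 1736.9 tonne/day.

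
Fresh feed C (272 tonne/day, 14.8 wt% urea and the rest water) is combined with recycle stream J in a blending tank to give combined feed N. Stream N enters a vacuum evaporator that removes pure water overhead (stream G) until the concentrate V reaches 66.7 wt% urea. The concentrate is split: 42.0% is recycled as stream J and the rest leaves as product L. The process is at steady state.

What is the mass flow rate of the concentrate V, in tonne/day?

104.1 tonne/day

Overall urea balance (none leaves overhead): urea in fresh feed = urea in product, i.e. 272×0.148 = (1−0.420)·V·0.667.
V = 40.256/(0.667×0.580) = 104.06 tonne/day.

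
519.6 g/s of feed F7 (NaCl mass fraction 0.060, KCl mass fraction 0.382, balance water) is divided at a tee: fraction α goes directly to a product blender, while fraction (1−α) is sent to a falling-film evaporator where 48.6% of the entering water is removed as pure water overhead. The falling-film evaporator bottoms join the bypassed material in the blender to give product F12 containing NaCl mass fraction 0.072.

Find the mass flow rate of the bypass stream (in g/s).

200.3 g/s

All 519.6×0.060 = 31.176 g/s of NaCl reaches F12, so F12 = 31.176/0.072 = 433 g/s and vapour = 86.6 g/s.
The evaporator receives (1−α)·519.6 of feed at 0.558 water and removes 0.486 of that water:
0.486×0.558×(1−α)×519.6 = 86.6
(1−α) = 86.6/140.91 = 0.6146;  α = 0.3854.
Bypass flow = 0.3854×519.6 = 200.26 g/s.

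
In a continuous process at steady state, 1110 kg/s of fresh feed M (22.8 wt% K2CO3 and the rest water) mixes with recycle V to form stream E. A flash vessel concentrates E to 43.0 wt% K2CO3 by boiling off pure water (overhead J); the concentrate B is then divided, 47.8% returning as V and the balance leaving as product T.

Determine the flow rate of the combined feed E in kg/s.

Overall K2CO3 balance (none leaves overhead): K2CO3 in fresh feed = K2CO3 in product, i.e. 1110×0.228 = (1−0.478)·B·0.430.
B = 253.08/(0.430×0.522) = 1127.5 kg/s.
Recycle V = 0.478×1127.5 = 538.95 kg/s.
Combined feed E = 1110 + 538.95 = 1648.9 kg/s.

1649 kg/s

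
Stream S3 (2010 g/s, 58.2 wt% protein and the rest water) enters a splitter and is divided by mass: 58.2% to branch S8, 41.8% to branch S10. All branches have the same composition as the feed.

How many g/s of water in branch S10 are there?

351.2 g/s

Branch S10 total = 0.418×2010 = 840.18 g/s.
water in S10 = 0.418×840.18 = 351.2 g/s.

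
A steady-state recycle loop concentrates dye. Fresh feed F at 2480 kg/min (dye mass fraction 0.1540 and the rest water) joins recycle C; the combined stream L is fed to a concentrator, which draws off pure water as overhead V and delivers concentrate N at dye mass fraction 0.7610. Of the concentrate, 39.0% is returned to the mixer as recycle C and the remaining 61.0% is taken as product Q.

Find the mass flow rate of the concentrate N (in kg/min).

Overall dye balance (none leaves overhead): dye in fresh feed = dye in product, i.e. 2480×0.154 = (1−0.390)·N·0.761.
N = 381.92/(0.761×0.610) = 822.73 kg/min.

822.7 kg/min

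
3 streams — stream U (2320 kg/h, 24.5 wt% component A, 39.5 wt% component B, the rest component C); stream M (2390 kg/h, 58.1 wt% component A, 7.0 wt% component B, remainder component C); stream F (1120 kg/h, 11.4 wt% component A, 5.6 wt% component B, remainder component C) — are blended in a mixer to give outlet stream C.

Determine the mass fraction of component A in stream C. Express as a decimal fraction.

Total flow out = 2320 + 2390 + 1120 = 5830 kg/h.
component A in = 2320×0.245 + 2390×0.581 + 1120×0.114 = 2084.7 kg/h.
component A mass fraction in C = 2084.7/5830 = 0.358.

0.358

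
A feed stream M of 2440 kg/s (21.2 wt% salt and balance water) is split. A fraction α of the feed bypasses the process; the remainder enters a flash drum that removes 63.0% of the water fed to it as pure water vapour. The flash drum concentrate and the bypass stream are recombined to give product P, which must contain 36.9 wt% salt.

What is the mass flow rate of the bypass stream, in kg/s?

348.8 kg/s

All 2440×0.212 = 517.28 kg/s of salt reaches P, so P = 517.28/0.369 = 1401.8 kg/s and vapour = 1038.2 kg/s.
The evaporator receives (1−α)·2440 of feed at 0.788 water and removes 0.630 of that water:
0.630×0.788×(1−α)×2440 = 1038.2
(1−α) = 1038.2/1211.3 = 0.8571;  α = 0.1429.
Bypass flow = 0.1429×2440 = 348.8 kg/s.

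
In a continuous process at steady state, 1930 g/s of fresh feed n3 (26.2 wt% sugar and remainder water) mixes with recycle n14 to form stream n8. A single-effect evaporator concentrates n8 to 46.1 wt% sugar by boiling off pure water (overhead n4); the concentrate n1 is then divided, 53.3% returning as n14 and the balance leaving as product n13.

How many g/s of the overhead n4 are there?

833.1 g/s

Overall sugar balance (none leaves overhead): sugar in fresh feed = sugar in product, i.e. 1930×0.262 = (1−0.533)·n1·0.461.
n1 = 505.66/(0.461×0.467) = 2348.8 g/s.
Recycle n14 = 0.533×2348.8 = 1251.9 g/s.
Combined feed n8 = 1930 + 1251.9 = 3181.9 g/s.
Overhead n4 = n8 − n1 = 3181.9 − 2348.8 = 833.12 g/s.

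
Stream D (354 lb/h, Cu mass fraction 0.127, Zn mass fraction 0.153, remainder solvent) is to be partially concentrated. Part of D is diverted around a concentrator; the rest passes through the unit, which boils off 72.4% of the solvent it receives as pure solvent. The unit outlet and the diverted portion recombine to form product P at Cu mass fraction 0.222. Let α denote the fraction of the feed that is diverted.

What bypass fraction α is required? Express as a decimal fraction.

All 354×0.127 = 44.958 lb/h of Cu reaches P, so P = 44.958/0.222 = 202.51 lb/h and vapour = 151.49 lb/h.
The evaporator receives (1−α)·354 of feed at 0.720 solvent and removes 0.724 of that solvent:
0.724×0.720×(1−α)×354 = 151.49
(1−α) = 151.49/184.53 = 0.8209;  α = 0.1791.

0.179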